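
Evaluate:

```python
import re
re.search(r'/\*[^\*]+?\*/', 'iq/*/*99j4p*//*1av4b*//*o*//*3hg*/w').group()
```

'/*99j4p*/'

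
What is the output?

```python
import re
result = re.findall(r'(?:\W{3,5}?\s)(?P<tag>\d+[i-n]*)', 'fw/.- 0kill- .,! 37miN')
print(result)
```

`findall` collects group 1 from each match (2 total).

['0kill', '37mi']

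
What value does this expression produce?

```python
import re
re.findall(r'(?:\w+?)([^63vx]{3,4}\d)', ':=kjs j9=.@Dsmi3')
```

['js j9', 'smi3']

The pattern matches one or more of a word character (lazy) (non-capturing group); then 3 to 4 of any character except [63vx], then a digit (captured).
Lazy quantifiers expand one character at a time until the remainder of the pattern can match.
Scanning left to right: at [2:8] match 'kjs j9', group 1 = 'js j9'; at [11:16] match 'Dsmi3', group 1 = 'smi3'.
With a single group, `findall` returns only what that group captured — 2 items.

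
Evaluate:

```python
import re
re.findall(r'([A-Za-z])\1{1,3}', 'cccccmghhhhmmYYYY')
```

The backreference `\1` re-matches whatever the first group consumed, character for character.
Matches: at [0:4] match 'cccc', group 1 = 'c'; at [7:11] match 'hhhh', group 1 = 'h'; at [11:13] match 'mm', group 1 = 'm'; at [13:17] match 'YYYY', group 1 = 'Y'.
`findall` collects group 1 from each match (4 total).

['c', 'h', 'm', 'Y']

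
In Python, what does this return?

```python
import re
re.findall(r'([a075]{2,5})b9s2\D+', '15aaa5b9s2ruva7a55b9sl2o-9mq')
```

['5aaa5']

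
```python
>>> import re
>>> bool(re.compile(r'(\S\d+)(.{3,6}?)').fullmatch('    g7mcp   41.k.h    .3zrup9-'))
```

This matches a non-whitespace character, then one or more of a digit (captured); then 3 to 6 of any character (lazy) (captured).
`fullmatch` succeeds only if the pattern covers the string from start to end.
Here the pattern can't cover the whole string, so the call returns None, and `bool(None)` is False.

False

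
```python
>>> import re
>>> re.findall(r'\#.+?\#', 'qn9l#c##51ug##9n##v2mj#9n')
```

['#c#', '#51ug#', '#9n#', '#v2mj#']

Scanning left to right: at [4:7] → '#c#'; at [7:13] → '#51ug#'; at [13:17] → '#9n#'; at [17:23] → '#v2mj#'.
Since nothing is captured, `findall` lists the 4 matched substrings directly.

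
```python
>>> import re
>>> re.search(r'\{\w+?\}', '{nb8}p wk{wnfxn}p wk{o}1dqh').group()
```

Unlike `match`, `search` isn't anchored — it looks for the pattern anywhere in the string.
The match spans [0:5] → '{nb8}'.

'{nb8}'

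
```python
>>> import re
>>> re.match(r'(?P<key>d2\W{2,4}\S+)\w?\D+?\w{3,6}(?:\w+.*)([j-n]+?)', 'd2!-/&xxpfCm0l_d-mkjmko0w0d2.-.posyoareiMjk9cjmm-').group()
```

`re.match` only tries the pattern at the start of the string.
The match spans [0:48] → 'd2!-/&xxpfCm0l_d-mkjmko0w0d2.-.posyoareiMjk9cjmm'.

'd2!-/&xxpfCm0l_d-mkjmko0w0d2.-.posyoareiMjk9cjmm'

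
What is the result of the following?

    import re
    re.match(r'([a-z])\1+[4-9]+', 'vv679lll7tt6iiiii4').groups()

('v',)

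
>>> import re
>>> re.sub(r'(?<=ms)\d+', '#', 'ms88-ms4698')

'ms#-ms#'

Lookahead/lookbehind check context without consuming it, so the matched span excludes the asserted characters.
Matches: at [2:4] → '88'; at [7:11] → '4698'.
Each match is replaced by '#'.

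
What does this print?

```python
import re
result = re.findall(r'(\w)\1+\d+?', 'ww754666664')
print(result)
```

A backreference is literal: `\1` must see the identical characters the first group matched.
Scanning left to right: at [0:3] match 'ww7', group 1 = 'w'; at [5:11] match '666664', group 1 = '6'.
With a single group, `findall` returns only what that group captured — 2 items.

['w', '6']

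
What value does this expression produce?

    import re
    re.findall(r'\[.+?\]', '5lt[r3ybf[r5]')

Walking the string: at [3:13] → '[r3ybf[r5]'.
With no groups in the pattern, `findall` gives back each whole match — 1 here.

['[r3ybf[r5]']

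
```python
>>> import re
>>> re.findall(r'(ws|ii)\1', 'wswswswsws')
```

['ws', 'ws']

`\1` has to match the exact text group 1 already captured.
Matches: at [0:4] match 'wsws', group 1 = 'ws'; at [4:8] match 'wsws', group 1 = 'ws'.
One capturing group, so `findall` returns just the captured substring from each match — 2 in all.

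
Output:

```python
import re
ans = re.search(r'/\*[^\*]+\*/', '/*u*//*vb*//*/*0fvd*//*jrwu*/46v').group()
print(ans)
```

/*u*/

Unlike `match`, `search` isn't anchored — it looks for the pattern anywhere in the string.
The match spans [0:5] → '/*u*/'.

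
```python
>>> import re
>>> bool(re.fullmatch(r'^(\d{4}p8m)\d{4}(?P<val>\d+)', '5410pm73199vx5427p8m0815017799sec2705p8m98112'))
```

False

`fullmatch` succeeds only if the pattern covers the string from start to end.
Here there's no way to consume every character, so the call returns None, and `bool(None)` is False.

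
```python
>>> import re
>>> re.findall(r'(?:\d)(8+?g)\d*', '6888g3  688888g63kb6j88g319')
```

['888g', '88888g', '8g']

The pattern matches a digit (non-capturing group); then one or more of the literal '8' (lazy), then the literal 'g' (captured); then zero or more of a digit.
Matches: at [0:6] match '6888g3', group 1 = '888g'; at [8:17] match '688888g63', group 1 = '88888g'; at [21:27] match '88g319', group 1 = '8g'.
Because there's exactly one group, `findall` drops the full match and keeps group 1 from each hit.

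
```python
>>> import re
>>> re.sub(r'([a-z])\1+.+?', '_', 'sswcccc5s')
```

'__s'

`\1` is not a pattern — it's the concrete string captured by group 1, re-applied verbatim.
Every occurrence is swapped for '_'.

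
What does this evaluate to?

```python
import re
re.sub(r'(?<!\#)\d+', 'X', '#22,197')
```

'#2X,X'

A negative assertion filters positions out without eating any characters.
Matches: at [2:3] → '2'; at [4:7] → '197'.
Every occurrence is swapped for 'X'.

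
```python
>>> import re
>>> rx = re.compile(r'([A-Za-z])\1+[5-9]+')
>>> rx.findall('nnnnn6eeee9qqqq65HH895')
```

['n', 'e', 'q', 'H']

`\1` is not a pattern — it's the concrete string captured by group 1, re-applied verbatim.
Scanning left to right: at [0:6] match 'nnnnn6', group 1 = 'n'; at [6:11] match 'eeee9', group 1 = 'e'; at [11:17] match 'qqqq65', group 1 = 'q'; at [17:22] match 'HH895', group 1 = 'H'.
Because there's exactly one group, `findall` drops the full match and keeps group 1 from each hit.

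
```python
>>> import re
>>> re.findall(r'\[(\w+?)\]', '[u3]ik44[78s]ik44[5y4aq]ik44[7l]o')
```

One capturing group, so `findall` returns just the captured substring from each match — 4 in all.

['u3', '78s', '5y4aq', '7l']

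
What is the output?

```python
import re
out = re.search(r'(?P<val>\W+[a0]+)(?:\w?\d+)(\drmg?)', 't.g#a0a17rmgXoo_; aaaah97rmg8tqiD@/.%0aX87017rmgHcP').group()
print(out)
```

#a0a17rmg

Pattern: one or more of a non-word character, then one or more of one of [a0] (captured as 'val'); then optionally a word character, then one or more of a digit (non-capturing group); then a digit, then the literal 'rm', then optionally a literal 'g' (captured).
The match spans [3:12] → '#a0a17rmg'.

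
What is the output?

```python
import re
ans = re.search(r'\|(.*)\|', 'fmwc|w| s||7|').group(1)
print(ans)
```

`re.search` scans for the first position where the pattern succeeds.
The match spans [4:13] → '|w| s||7|'.
Captured: group 1 = 'w| s||7'.

w| s||7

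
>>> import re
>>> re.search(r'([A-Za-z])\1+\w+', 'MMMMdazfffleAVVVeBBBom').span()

(0, 22)

`\1` is not a pattern — it's the concrete string captured by group 1, re-applied verbatim.
The match spans [0:22] → 'MMMMdazfffleAVVVeBBBom'.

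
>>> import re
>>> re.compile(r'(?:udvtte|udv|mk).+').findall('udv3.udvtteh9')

['udv3.udvtteh9']

Matches: at [0:13] → 'udv3.udvtteh9'.
With no groups in the pattern, `findall` gives back each whole match — 1 here.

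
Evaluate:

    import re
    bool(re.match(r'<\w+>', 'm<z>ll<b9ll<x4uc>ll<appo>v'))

False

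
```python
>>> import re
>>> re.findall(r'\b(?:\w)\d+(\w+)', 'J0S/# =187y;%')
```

One capturing group, so `findall` returns just the captured substring from each match — 2 in all.

['S', 'y']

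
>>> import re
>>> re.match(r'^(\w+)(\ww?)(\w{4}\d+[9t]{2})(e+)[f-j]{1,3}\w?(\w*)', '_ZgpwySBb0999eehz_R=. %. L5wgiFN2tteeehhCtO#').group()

'_ZgpwySBb0999eehz_R'

Pattern: anchored at the start of the string; then one or more of a word character (captured); then a word character, then optionally the literal 'w' (captured); then exactly 4 of a word character, then one or more of a digit, then exactly 2 of one of [9t] (captured); then one or more of a literal 'e' (captured); then 1 to 3 of a character in [f-j], then optionally a word character; then zero or more of a word character (captured).
`match` is anchored at position 0; if the pattern doesn't fit there, it returns None.
The match spans [0:19] → '_ZgpwySBb0999eehz_R'.
Captured: group 1 = '_Zgpw', group 2 = 'y', group 3 = 'SBb0999', group 4 = 'ee', group 5 = '_R'.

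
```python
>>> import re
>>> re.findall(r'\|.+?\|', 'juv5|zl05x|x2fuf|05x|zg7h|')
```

['|zl05x|', '|05x|']

Lazy quantifiers expand one character at a time until the remainder of the pattern can match.
`findall` yields the raw match text (2 of them) because the pattern has no groups.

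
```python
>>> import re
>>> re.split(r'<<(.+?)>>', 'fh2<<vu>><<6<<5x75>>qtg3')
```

['fh2', 'vu', '', '6<<5x75', 'qtg3']

The `?` after the quantifier makes it lazy — it takes as little as possible before letting the rest of the pattern try.
Matches to split on: at [3:9] → '<<vu>>'; at [9:20] → '<<6<<5x75>>'.
With a capturing group present, the delimiter's captured portion is kept in the result list.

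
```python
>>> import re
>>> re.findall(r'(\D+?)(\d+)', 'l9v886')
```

This matches one or more of a non-digit (lazy) (captured); then one or more of a digit (captured).
2 groups means each result is a tuple of 2 captured strings — 2 here.

[('l', '9'), ('v', '886')]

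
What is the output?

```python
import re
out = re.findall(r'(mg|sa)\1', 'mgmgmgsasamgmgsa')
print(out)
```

['mg', 'sa', 'mg']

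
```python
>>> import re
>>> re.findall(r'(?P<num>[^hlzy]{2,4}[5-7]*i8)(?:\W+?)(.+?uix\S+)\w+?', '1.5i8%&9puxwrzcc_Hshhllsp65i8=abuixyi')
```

The pattern matches 2 to 4 of any character except [hlzy], then zero or more of a character in [5-7], then the literal 'i8' (captured as 'num'); then one or more of a non-word character (lazy) (non-capturing group); then one or more of any character (lazy), then the literal 'uix', then one or more of a non-whitespace character (captured); then one or more of a word character (lazy).
Lazy quantifiers expand one character at a time until the remainder of the pattern can match.
Scanning left to right: at [0:37] match '1.5i8%&9puxwrzcc_Hshhllsp65i8=abuixyi', groups = ('1.5i8', '&9puxwrzcc_Hshhllsp65i8=abuixy').
2 groups means the one result is a tuple of 2 captured strings — 1 here.

[('1.5i8', '&9puxwrzcc_Hshhllsp65i8=abuixy')]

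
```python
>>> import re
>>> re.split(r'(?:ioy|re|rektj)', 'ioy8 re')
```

['', '8 ', '']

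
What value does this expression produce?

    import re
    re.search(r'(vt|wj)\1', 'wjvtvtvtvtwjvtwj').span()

(2, 6)

`\1` has to match the exact text group 1 already captured.
`re.search` tries every starting position until one works.
The match spans [2:6] → 'vtvt'.
Captured: group 1 = 'vt'.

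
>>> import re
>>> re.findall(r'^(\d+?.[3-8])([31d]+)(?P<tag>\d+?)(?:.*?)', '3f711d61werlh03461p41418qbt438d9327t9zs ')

[('3f7', '11d', '6')]

Because the quantifier is non-greedy, it stops expanding at the earliest point where the rest of the pattern can succeed.
With 3 capturing groups, `findall` returns a 3-tuple per match.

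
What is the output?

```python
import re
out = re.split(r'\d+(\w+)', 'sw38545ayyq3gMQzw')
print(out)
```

['sw', 'ayyq3gMQzw', '']

Pattern: one or more of a digit; then one or more of a word character (captured).
The group in the pattern means `split` returns the separators' captures alongside the pieces.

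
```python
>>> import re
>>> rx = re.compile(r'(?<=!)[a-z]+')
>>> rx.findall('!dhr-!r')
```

Lookahead/lookbehind check context without consuming it, so the matched span excludes the asserted characters.
Scanning left to right: at [1:4] → 'dhr'; at [6:7] → 'r'.
`findall` yields the raw match text (2 of them) because the pattern has no groups.

['dhr', 'r']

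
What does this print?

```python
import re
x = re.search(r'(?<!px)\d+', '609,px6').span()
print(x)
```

(0, 3)

The negative lookahead/lookbehind blocks any match where the forbidden context is present.
`re.search` scans for the first position where the pattern succeeds.
The match spans [0:3] → '609'.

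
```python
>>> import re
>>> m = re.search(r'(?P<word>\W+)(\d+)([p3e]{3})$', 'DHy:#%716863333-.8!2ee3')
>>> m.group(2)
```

'2'

The pattern matches one or more of a non-word character (captured as 'word'); then one or more of a digit (captured); then exactly 3 of one of [p3e] (captured); then anchored at the end.
`search` walks the string left to right and returns the first match it finds.
The match spans [18:23] → '!2ee3'.
Captured: group 1 = '!', group 2 = '2', group 3 = 'ee3'.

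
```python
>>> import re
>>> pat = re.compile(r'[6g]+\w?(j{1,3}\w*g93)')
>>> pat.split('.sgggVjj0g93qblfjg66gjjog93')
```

With a capturing group present, the delimiter's captured portion is kept in the result list.

['.s', 'jj0g93qblfjg66gjjog93', '']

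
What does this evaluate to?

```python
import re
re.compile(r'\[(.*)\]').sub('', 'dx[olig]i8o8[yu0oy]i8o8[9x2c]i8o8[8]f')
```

'dxf'

Matches: at [2:36] → '[olig]i8o8[yu0oy]i8o8[9x2c]i8o8[8]'.
`sub` substitutes '' at each match site.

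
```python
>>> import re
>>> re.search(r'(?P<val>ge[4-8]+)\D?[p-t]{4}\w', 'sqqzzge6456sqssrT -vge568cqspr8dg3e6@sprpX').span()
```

(5, 17)

The pattern matches the literal 'ge', then one or more of a character in [4-8] (captured as 'val'); then optionally a non-digit, then exactly 4 of a character in [p-t], then a word character.
`re.search` tries every starting position until one works.
The match spans [5:17] → 'ge6456sqssrT'.
Captured: group 1 = 'ge6456'.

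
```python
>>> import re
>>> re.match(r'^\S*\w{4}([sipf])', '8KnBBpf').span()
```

The pattern matches anchored at the start of the string; then zero or more of a non-whitespace character, then exactly 4 of a word character; then one of [sipf] (captured).
`re.match` only tries the pattern at the start of the string.
The match spans [0:7] → '8KnBBpf'.
Captured: group 1 = 'f'.

(0, 7)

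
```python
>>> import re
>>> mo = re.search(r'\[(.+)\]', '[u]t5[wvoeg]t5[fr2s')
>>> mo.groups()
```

('u]t5[wvoeg',)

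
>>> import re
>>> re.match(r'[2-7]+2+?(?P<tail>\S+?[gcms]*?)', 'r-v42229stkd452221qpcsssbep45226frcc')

The pattern matches one or more of a character in [2-7]; then one or more of a literal '2' (lazy); then one or more of a non-whitespace character (lazy), then zero or more of one of [gcms] (lazy) (captured as 'tail').
With `match`, the pattern is implicitly anchored at the beginning.
Here the string doesn't start with a match, so the call returns None.

None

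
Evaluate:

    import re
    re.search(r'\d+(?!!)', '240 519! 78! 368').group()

'240'

`(?!…)`/`(?<!…)` only lets a position through if the neighbouring text does NOT match; no characters are consumed.
`search` walks the string left to right and returns the first match it finds.
The match spans [0:3] → '240'.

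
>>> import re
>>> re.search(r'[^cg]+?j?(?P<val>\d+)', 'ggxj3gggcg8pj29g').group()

'xj3'

The match spans [2:5] → 'xj3'.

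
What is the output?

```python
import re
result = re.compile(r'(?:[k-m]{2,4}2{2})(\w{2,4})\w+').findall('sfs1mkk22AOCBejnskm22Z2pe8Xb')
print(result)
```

Pattern: 2 to 4 of a character in [k-m], then exactly 2 of the literal '2' (non-capturing group); then 2 to 4 of a word character (captured); then one or more of a word character.
Walking the string: at [4:28] match 'mkk22AOCBejnskm22Z2pe8Xb', group 1 = 'AOCB'.
Because there's exactly one group, `findall` drops the full match and keeps group 1 from the one hit.

['AOCB']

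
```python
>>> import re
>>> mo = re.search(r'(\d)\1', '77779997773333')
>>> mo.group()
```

'77'

The backreference `\1` re-matches whatever the first group consumed, character for character.
The match spans [0:2] → '77'.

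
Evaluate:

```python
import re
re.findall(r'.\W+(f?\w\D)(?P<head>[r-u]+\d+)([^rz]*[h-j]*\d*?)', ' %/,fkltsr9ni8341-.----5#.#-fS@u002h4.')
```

[('fkl', 'tsr9', 'ni8341-.----5#.#-fS@u002h4.')]

This matches any character, then one or more of a non-word character; then optionally the literal 'f', then a word character, then a non-digit (captured); then one or more of a character in [r-u], then one or more of a digit (captured as 'head'); then zero or more of any character except [rz], then zero or more of a character in [h-j], then zero or more of a digit (lazy) (captured).
Scanning left to right: at [0:38] match ' %/,fkltsr9ni8341-.----5#.#-fS@u002h4.', groups = ('fkl', 'tsr9', 'ni8341-.----5#.#-fS@u002h4.').
With 3 capturing groups, `findall` returns a 3-tuple per match.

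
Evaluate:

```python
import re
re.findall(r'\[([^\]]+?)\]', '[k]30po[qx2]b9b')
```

['k', 'qx2']

Scanning left to right: at [0:3] match '[k]', group 1 = 'k'; at [7:12] match '[qx2]', group 1 = 'qx2'.
One capturing group, so `findall` returns just the captured substring from each match — 2 in all.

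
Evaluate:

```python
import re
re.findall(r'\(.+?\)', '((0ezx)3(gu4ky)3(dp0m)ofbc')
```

With the lazy modifier that quantifier settles for the fewest repetitions that let the rest of the pattern succeed (the atoms after it are unaffected and can still be greedy).
Scanning left to right: at [0:7] → '((0ezx)'; at [8:15] → '(gu4ky)'; at [16:22] → '(dp0m)'.
No capturing groups, so `findall` returns the 3 full match strings.

['((0ezx)', '(gu4ky)', '(dp0m)']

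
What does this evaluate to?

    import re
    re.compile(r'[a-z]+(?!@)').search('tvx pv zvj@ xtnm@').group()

'tvx'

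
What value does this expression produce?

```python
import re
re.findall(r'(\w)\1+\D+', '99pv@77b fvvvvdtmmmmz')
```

After group 1 captures some text, `\1` only succeeds where that same text appears again.
Walking the string: at [0:5] match '99pv@', group 1 = '9'; at [5:21] match '77b fvvvvdtmmmmz', group 1 = '7'.
`findall` collects group 1 from each match (2 total).

['9', '7']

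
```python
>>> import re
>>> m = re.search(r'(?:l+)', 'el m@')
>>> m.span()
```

(1, 2)

Pattern: one or more of a literal 'l' (non-capturing group).
Unlike `match`, `search` isn't anchored — it looks for the pattern anywhere in the string.
The match spans [1:2] → 'l'.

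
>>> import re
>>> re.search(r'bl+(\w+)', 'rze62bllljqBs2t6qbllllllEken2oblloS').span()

The match spans [5:35] → 'bllljqBs2t6qbllllllEken2oblloS'.

(5, 35)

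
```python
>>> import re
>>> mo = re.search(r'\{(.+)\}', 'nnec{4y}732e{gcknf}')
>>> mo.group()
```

'{4y}732e{gcknf}'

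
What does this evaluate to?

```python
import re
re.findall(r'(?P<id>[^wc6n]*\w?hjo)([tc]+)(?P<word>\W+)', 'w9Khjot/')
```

[('9Khjo', 't', '/')]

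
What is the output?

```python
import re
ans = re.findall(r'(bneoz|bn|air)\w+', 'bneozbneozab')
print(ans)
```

['bneoz']

Alternation tries branches left to right and keeps the first one that lets the overall match succeed at that position.
Walking the string: at [0:12] match 'bneozbneozab', group 1 = 'bneoz'.
Because there's exactly one group, `findall` drops the full match and keeps group 1 from the one hit.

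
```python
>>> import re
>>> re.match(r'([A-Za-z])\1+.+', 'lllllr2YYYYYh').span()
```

A backreference is literal: `\1` must see the identical characters the first group matched.
`match` is anchored at position 0; if the pattern doesn't fit there, it returns None.
The match spans [0:13] → 'lllllr2YYYYYh'.
Captured: group 1 = 'l'.

(0, 13)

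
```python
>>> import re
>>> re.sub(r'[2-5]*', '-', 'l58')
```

'-l--8-'

The pattern matches zero or more of a character in [2-5].
Matches: at [0:0] → ''; at [1:2] → '5'; at [2:2] → ''; at [3:3] → ''.
`sub` substitutes '-' at each match site.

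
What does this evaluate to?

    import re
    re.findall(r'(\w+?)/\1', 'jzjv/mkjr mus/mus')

['mus']

`\1` is not a pattern — it's the concrete string captured by group 1, re-applied verbatim.
One capturing group, so `findall` returns just the captured substring from the one match — 1 in all.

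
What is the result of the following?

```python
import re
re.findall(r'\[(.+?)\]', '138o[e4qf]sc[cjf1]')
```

['e4qf', 'cjf1']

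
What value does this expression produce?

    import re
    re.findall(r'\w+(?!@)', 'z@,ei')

The negative lookaround is zero-width — it rules out positions where the adjacent text would match, without consuming anything.
Since nothing is captured, `findall` lists the 1 matched substring directly.

['ei']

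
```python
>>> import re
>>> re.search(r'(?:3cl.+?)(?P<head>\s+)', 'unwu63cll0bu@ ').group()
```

Pattern: the literal '3cl', then one or more of any character (lazy) (non-capturing group); then one or more of whitespace (captured as 'head').
`re.search` scans for the first position where the pattern succeeds.
The match spans [5:14] → '3cll0bu@ '.
Captured: group 1 = ' '.

'3cll0bu@ '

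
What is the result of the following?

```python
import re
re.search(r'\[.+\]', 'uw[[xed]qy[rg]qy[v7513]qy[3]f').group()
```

'[[xed]qy[rg]qy[v7513]qy[3]'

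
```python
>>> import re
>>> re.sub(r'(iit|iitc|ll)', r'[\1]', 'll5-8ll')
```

'[ll]5-8[ll]'

Matches: at [0:2] → 'll'; at [5:7] → 'll'.
Each match is replaced using the text its own group 1 captured.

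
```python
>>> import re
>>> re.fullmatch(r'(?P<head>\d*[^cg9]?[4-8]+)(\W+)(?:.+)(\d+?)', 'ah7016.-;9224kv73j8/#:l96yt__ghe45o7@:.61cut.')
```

None

This matches zero or more of a digit, then optionally any character except [cg9], then one or more of a character in [4-8] (captured as 'head'); then one or more of a non-word character (captured); then one or more of any character (non-capturing group); then one or more of a digit (lazy) (captured).
For `fullmatch`, every character of the input must be accounted for by the pattern.
Here the pattern can't cover the whole string, so the call returns None.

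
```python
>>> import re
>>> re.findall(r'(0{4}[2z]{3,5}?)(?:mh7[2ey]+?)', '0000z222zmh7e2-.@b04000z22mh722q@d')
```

['0000z222z']

`findall` collects group 1 from the one match (1 total).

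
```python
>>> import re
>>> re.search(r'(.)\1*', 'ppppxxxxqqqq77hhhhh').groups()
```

The match spans [0:4] → 'pppp'.
Captured: group 1 = 'p'.

('p',)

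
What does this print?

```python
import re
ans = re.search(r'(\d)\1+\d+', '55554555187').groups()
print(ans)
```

('5',)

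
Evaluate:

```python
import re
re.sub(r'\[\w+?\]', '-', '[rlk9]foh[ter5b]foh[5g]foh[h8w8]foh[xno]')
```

Matches: at [0:6] → '[rlk9]'; at [9:16] → '[ter5b]'; at [19:23] → '[5g]'; at [26:32] → '[h8w8]'; at [35:40] → '[xno]'.
Every occurrence is swapped for '-'.

'-foh-foh-foh-foh-'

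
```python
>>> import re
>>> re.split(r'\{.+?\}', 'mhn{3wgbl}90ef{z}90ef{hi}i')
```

A `+?`/`*?`/`{m,n}?` starts at its minimum and grows only as far as needed for what follows to match.
Splitting on the pattern gives 4 pieces.

['mhn', '90ef', '90ef', 'i']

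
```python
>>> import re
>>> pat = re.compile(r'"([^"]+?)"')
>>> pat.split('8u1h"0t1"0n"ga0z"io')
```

['8u1h', '0t1', '0n', 'ga0z', 'io']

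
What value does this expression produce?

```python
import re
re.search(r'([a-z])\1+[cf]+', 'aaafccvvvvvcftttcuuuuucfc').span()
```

`\1` has to match the exact text group 1 already captured.
The match spans [0:6] → 'aaafcc'.

(0, 6)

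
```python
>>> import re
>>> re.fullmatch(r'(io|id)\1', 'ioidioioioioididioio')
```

None

`re.fullmatch` requires the pattern to consume the entire string.
Here the string isn't matched end-to-end, so the call returns None.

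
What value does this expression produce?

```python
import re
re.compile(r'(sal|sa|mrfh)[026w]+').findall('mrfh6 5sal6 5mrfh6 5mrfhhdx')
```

Walking the string: at [0:5] match 'mrfh6', group 1 = 'mrfh'; at [7:11] match 'sal6', group 1 = 'sal'; at [13:18] match 'mrfh6', group 1 = 'mrfh'.
`findall` collects group 1 from each match (3 total).

['mrfh', 'sal', 'mrfh']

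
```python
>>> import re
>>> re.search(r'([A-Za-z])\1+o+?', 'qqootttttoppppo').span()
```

After group 1 captures some text, `\1` only succeeds where that same text appears again.
`search` walks the string left to right and returns the first match it finds.
The match spans [0:3] → 'qqo'.
Captured: group 1 = 'q'.

(0, 3)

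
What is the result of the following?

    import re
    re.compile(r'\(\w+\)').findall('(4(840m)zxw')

['(840m)']

Since nothing is captured, `findall` lists the 1 matched substring directly.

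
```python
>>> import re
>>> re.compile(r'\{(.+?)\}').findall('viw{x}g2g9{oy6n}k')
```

['x', 'oy6n']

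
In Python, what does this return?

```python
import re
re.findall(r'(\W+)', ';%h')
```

[';%']

The pattern matches one or more of a non-word character (captured).
One capturing group, so `findall` returns just the captured substring from the one match — 1 in all.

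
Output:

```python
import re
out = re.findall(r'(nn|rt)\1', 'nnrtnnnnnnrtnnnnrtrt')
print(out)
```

['nn', 'nn', 'rt']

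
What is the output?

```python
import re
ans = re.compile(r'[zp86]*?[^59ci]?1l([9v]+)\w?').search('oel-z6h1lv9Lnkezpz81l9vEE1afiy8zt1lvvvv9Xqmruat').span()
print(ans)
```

(4, 12)

The pattern matches zero or more of one of [zp86] (lazy), then optionally any character except [59ci], then the literal '1l'; then one or more of one of [9v] (captured); then optionally a word character.
`search` walks the string left to right and returns the first match it finds.
The match spans [4:12] → 'z6h1lv9L'.
Captured: group 1 = 'v9'.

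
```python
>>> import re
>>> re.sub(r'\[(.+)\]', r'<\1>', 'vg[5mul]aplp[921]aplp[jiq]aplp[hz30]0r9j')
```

'vg<5mul]aplp[921]aplp[jiq]aplp[hz30>0r9j'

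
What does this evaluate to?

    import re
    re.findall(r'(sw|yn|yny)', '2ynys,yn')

['yn', 'yn']

Branches in `(...|...)` are attempted left-to-right; the first branch that allows the whole pattern to succeed is taken.
With a single group, `findall` returns only what that group captured — 2 items.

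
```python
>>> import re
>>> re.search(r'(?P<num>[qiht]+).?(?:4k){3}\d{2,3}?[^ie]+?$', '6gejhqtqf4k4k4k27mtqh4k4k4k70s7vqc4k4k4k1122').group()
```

This matches one or more of one of [qiht] (captured as 'num'); then optionally any character, then the literal '4k' repeated 3 times; then 2 to 3 of a digit (lazy), then one or more of any character except [ie] (lazy); then anchored at the end.
The match spans [4:44] → 'hqtqf4k4k4k27mtqh4k4k4k70s7vqc4k4k4k1122'.

'hqtqf4k4k4k27mtqh4k4k4k70s7vqc4k4k4k1122'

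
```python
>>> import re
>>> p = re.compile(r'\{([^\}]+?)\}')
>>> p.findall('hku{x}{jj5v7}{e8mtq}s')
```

Walking the string: at [3:6] match '{x}', group 1 = 'x'; at [6:13] match '{jj5v7}', group 1 = 'jj5v7'; at [13:20] match '{e8mtq}', group 1 = 'e8mtq'.
One capturing group, so `findall` returns just the captured substring from each match — 3 in all.

['x', 'jj5v7', 'e8mtq']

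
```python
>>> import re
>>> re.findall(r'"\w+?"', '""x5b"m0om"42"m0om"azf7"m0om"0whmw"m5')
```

['"x5b"', '"42"', '"azf7"', '"0whmw"']

Scanning left to right: at [1:6] → '"x5b"'; at [10:14] → '"42"'; at [18:24] → '"azf7"'; at [28:35] → '"0whmw"'.
With no groups in the pattern, `findall` gives back each whole match — 4 here.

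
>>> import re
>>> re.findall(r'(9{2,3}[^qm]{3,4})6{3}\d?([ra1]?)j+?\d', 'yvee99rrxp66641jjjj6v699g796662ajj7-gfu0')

2 groups means each result is a tuple of 2 captured strings — 2 here.

[('99rrxp', '1'), ('99g79', 'a')]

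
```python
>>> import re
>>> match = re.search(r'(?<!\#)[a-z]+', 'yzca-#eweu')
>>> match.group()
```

'yzca'

The negative lookahead/lookbehind blocks any match where the forbidden context is present.
`re.search` tries every starting position until one works.
The match spans [0:4] → 'yzca'.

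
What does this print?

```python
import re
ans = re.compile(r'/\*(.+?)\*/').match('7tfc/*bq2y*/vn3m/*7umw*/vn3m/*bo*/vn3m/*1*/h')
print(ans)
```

None

`match` is anchored at position 0; if the pattern doesn't fit there, it returns None.
Here the string doesn't start with a match, so the call returns None.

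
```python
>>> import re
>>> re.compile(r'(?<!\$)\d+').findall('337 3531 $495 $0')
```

['337', '3531', '95']

The negative lookahead/lookbehind blocks any match where the forbidden context is present.
No capturing groups, so `findall` returns the 3 full match strings.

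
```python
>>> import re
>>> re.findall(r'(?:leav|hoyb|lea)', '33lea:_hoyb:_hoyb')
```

With no groups in the pattern, `findall` gives back each whole match — 3 here.

['lea', 'hoyb', 'hoyb']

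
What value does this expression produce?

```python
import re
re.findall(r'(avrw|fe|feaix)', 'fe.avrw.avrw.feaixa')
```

['fe', 'avrw', 'avrw', 'fe']

Alternation isn't longest-match — the leftmost alternative that fits at this position is chosen.
Walking the string: at [0:2] match 'fe', group 1 = 'fe'; at [3:7] match 'avrw', group 1 = 'avrw'; at [8:12] match 'avrw', group 1 = 'avrw'; at [13:15] match 'fe', group 1 = 'fe'.
With a single group, `findall` returns only what that group captured — 4 items.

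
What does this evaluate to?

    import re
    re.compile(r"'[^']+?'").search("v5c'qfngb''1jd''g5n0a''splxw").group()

"'qfngb'"

The match spans [3:10] → "'qfngb'".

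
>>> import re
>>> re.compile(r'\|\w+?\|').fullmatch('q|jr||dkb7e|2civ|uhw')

None

`fullmatch` succeeds only if the pattern covers the string from start to end.
Here there's no way to consume every character, so the call returns None.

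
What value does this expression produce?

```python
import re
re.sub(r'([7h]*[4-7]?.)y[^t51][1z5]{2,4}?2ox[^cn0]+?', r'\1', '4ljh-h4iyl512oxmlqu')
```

'4ljh-h4ilqu'

The pattern matches zero or more of one of [7h], then optionally a character in [4-7], then any character (captured); then a literal 'y', then any character except [t51], then 2 to 4 of one of [1z5] (lazy); then the literal '2o', then a literal 'x', then one or more of any character except [cn0] (lazy).
A `+?`/`*?`/`{m,n}?` starts at its minimum and grows only as far as needed for what follows to match.
Matches: at [5:16] → 'h4iyl512oxm'.
The replacement refers to a captured group, so each match is rewritten using its own captured text.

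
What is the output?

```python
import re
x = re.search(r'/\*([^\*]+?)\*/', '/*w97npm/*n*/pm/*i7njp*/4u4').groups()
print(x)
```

('n',)

`re.search` scans for the first position where the pattern succeeds.
The match spans [8:13] → '/*n*/'.
Captured: group 1 = 'n'.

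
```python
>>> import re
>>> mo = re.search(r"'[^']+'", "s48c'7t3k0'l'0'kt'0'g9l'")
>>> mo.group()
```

The match spans [4:11] → "'7t3k0'".

"'7t3k0'"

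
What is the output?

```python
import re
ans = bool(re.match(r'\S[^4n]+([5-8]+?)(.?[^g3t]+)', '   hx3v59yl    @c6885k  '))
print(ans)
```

False

This matches a non-whitespace character, then one or more of any character except [4n]; then one or more of a character in [5-8] (lazy) (captured); then optionally any character, then one or more of any character except [g3t] (captured).
`match` is anchored at position 0; if the pattern doesn't fit there, it returns None.
Here the string doesn't start with a match, so the call returns None, and `bool(None)` is False.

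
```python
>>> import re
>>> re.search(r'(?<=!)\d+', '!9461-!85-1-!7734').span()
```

Lookahead/lookbehind check context without consuming it, so the matched span excludes the asserted characters.
`re.search` tries every starting position until one works.
The match spans [1:5] → '9461'.

(1, 5)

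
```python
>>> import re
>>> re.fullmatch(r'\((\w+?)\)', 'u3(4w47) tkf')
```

`fullmatch` succeeds only if the pattern covers the string from start to end.
Here the pattern can't cover the whole string, so the call returns None.

None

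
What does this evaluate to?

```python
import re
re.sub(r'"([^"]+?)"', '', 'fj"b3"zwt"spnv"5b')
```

'fjzwt5b'

Matches: at [2:6] → '"b3"'; at [9:15] → '"spnv"'.
Every occurrence is swapped for ''.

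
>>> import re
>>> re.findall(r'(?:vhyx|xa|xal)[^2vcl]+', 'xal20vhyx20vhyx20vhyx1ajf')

Since nothing is captured, `findall` lists the 1 matched substring directly.

['vhyx1ajf']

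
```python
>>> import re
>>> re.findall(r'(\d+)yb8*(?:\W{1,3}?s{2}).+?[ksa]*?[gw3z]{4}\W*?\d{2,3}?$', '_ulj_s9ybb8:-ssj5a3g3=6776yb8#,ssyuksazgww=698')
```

Pattern: one or more of a digit (captured); then the literal 'yb', then zero or more of a literal '8'; then 1 to 3 of a non-word character (lazy), then exactly 2 of a literal 's' (non-capturing group); then one or more of any character (lazy), then zero or more of one of [ksa] (lazy); then exactly 4 of one of [gw3z], then zero or more of a non-word character (lazy), then 2 to 3 of a digit (lazy); then anchored at the end.
Matches: at [22:46] match '6776yb8#,ssyuksazgww=698', group 1 = '6776'.
One capturing group, so `findall` returns just the captured substring from the one match — 1 in all.

['6776']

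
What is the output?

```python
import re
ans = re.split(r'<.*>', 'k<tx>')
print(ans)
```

['k', '']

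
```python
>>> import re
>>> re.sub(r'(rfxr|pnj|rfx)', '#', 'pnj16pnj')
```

'#16#'

Matches: at [0:3] → 'pnj'; at [5:8] → 'pnj'.
`sub` substitutes '#' at each match site.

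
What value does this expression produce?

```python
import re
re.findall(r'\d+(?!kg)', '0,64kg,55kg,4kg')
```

['0', '6', '5']

The negative lookaround is zero-width — it rules out positions where the adjacent text would match, without consuming anything.
`findall` yields the raw match text (3 of them) because the pattern has no groups.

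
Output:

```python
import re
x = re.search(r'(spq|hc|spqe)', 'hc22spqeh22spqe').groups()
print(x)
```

('hc',)

The match spans [0:2] → 'hc'.
Captured: group 1 = 'hc'.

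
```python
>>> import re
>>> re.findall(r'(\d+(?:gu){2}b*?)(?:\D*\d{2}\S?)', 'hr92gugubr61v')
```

['92gugu']

With the lazy modifier that quantifier settles for the fewest repetitions that let the rest of the pattern succeed (the atoms after it are unaffected and can still be greedy).
With a single group, `findall` returns only what that group captured — 1 item.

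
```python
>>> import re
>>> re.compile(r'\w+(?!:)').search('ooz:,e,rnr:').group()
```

'oo'

`(?!…)`/`(?<!…)` only lets a position through if the neighbouring text does NOT match; no characters are consumed.
The match spans [0:2] → 'oo'.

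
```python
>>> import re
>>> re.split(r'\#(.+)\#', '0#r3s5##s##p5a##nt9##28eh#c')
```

Matches to split on: at [1:26] → '#r3s5##s##p5a##nt9##28eh#'.
Because the pattern has a capturing group, `split` also inserts each captured text between the pieces.

['0', 'r3s5##s##p5a##nt9##28eh', 'c']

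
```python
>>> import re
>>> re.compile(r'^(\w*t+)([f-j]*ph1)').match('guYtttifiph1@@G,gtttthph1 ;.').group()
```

'guYtttifiph1'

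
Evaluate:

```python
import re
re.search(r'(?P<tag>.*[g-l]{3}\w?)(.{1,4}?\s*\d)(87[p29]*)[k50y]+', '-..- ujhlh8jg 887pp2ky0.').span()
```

(0, 23)

Pattern: zero or more of any character, then exactly 3 of a character in [g-l], then optionally a word character (captured as 'tag'); then 1 to 4 of any character (lazy), then zero or more of whitespace, then a digit (captured); then the literal '87', then zero or more of one of [p29] (captured); then one or more of one of [k50y].
`re.search` scans for the first position where the pattern succeeds.
The match spans [0:23] → '-..- ujhlh8jg 887pp2ky0'.
Captured: group 1 = '-..- ujhlh8', group 2 = 'jg 8', group 3 = '87pp2'.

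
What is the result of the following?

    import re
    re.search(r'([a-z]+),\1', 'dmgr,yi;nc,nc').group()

'nc,nc'

`\1` is not a pattern — it's the concrete string captured by group 1, re-applied verbatim.
Unlike `match`, `search` isn't anchored — it looks for the pattern anywhere in the string.
The match spans [8:13] → 'nc,nc'.
Captured: group 1 = 'nc'.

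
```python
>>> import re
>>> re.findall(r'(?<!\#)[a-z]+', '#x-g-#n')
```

Because the assertion is negative and zero-width, positions next to the forbidden text are skipped.
With no groups in the pattern, `findall` gives back each whole match — 1 here.

['g']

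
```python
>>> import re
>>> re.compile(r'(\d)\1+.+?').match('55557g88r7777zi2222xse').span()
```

(0, 5)

`re.match` won't scan ahead — the pattern has to work from the very first character.
The match spans [0:5] → '55557'.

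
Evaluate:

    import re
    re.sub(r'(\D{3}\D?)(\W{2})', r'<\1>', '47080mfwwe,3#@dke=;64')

This matches exactly 3 of a non-digit, then optionally a non-digit (captured); then exactly 2 of a non-word character (captured).
`\1` in the replacement pulls in group 1's text for each match.

'47080mfwwe,3#<@dke>64'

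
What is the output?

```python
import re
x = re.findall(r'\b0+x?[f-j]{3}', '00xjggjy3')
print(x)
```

With no groups in the pattern, `findall` gives back each whole match — 1 here.

['00xjgg']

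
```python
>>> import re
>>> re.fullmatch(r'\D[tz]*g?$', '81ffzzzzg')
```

None

This matches a non-digit, then zero or more of one of [tz]; then optionally a literal 'g'; then anchored at the end.
For `fullmatch`, every character of the input must be accounted for by the pattern.
Here the string isn't matched end-to-end, so the call returns None.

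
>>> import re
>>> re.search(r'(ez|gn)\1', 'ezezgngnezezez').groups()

('ez',)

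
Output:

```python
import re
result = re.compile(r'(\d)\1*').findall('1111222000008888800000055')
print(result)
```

The backreference `\1` re-matches whatever the first group consumed, character for character.
One capturing group, so `findall` returns just the captured substring from each match — 6 in all.

['1', '2', '0', '8', '0', '5']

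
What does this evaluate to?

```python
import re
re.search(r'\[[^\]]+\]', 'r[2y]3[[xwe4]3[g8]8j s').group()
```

'[2y]'

The match spans [1:5] → '[2y]'.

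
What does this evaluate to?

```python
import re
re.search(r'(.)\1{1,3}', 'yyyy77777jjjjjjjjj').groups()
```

('y',)

The match spans [0:4] → 'yyyy'.
Captured: group 1 = 'y'.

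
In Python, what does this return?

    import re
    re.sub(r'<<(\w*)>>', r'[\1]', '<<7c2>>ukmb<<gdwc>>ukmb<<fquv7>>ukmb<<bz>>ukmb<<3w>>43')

'[7c2]ukmb[gdwc]ukmb[fquv7]ukmb[bz]ukmb[3w]43'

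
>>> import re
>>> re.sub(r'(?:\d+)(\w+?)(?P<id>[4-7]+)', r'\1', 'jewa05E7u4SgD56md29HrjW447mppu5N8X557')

'jewaEuSgDmdHrjWmppuN8X'

The pattern matches one or more of a digit (non-capturing group); then one or more of a word character (lazy) (captured); then one or more of a character in [4-7] (captured as 'id').
With the lazy modifier that quantifier settles for the fewest repetitions that let the rest of the pattern succeed (the atoms after it are unaffected and can still be greedy).
Matches: at [4:8] → '05E7'; at [9:15] → '4SgD56'; at [17:26] → '29HrjW447'; at [30:37] → '5N8X557'.
The replacement refers to a captured group, so each match is rewritten using its own captured text.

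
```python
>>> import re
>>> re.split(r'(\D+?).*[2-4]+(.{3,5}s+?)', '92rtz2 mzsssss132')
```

['92', 'r', ' mzsss', 'ss132']

The `?` after the quantifier makes it lazy — it takes as little as possible before letting the rest of the pattern try.
The group in the pattern means `split` returns the separators' captures alongside the pieces.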